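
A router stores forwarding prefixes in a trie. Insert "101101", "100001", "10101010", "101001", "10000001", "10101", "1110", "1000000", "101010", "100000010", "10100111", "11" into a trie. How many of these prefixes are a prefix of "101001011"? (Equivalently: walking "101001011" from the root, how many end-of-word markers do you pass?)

1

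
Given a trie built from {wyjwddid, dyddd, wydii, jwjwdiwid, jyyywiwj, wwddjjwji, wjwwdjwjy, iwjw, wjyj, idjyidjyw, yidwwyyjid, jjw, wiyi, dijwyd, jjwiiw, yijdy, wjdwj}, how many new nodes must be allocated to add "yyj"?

2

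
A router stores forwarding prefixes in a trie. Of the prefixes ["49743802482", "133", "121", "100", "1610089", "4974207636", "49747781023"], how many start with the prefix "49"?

Filter for entries beginning with "49":
Matches: "4974207636", "49743802482", "49747781023"
Count: 3

3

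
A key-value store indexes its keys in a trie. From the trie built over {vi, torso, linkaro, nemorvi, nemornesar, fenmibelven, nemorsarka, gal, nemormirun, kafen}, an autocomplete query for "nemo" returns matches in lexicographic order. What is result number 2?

DFS of the "nemo" subtree visits, in order: "nemormirun", "nemornesar", "nemorsarka", "nemorvi"
The 2nd is nemornesar.

nemornesar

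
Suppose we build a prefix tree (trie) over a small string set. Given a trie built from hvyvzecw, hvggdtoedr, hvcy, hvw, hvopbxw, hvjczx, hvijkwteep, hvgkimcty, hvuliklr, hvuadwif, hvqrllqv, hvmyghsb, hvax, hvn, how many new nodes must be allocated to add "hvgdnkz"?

4

The longest prefix of "hvgdnkz" already in the trie is "hvg" (length 3).
New nodes needed: |"hvgdnkz"| − 3 = 7 − 3 = 4.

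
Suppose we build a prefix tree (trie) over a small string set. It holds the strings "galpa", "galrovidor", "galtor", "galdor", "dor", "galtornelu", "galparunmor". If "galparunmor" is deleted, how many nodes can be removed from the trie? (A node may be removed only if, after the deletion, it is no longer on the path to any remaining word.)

Walk "galparunmor" from the leaf back toward the root, removing each node that no remaining word uses.
The suffix "runmor" (6 nodes) is used only by "galparunmor"; "galpa" is itself a stored word, so pruning stops there.
Nodes removed: 6

6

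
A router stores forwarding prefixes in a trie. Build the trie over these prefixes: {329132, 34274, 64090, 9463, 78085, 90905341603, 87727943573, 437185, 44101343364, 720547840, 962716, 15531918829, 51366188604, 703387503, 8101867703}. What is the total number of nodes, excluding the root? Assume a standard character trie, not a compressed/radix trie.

113

For each word, the new-node count is its length minus the longest prefix already in the trie:
  "329132" → 6 new (3, 2, 9, 1, 3, 2)
  "34274" → prefix "3" already present; 4 new (4, 2, 7, 4)
  "64090" → 5 new (6, 4, 0, 9, 0)
  "9463" → 4 new (9, 4, 6, 3)
  "78085" → 5 new (7, 8, 0, 8, 5)
  "90905341603" → prefix "9" already present; 10 new (0, 9, 0, 5, 3, 4, 1, 6, 0, 3)
  "87727943573" → 11 new (8, 7, 7, 2, 7, 9, 4, 3, 5, 7, 3)
  "437185" → 6 new (4, 3, 7, 1, 8, 5)
  "44101343364" → prefix "4" already present; 10 new (4, 1, 0, 1, 3, 4, 3, 3, 6, 4)
  "720547840" → prefix "7" already present; 8 new (2, 0, 5, 4, 7, 8, 4, 0)
  "962716" → prefix "9" already present; 5 new (6, 2, 7, 1, 6)
  "15531918829" → 11 new (1, 5, 5, 3, 1, 9, 1, 8, 8, 2, 9)
  "51366188604" → 11 new (5, 1, 3, 6, 6, 1, 8, 8, 6, 0, 4)
  "703387503" → prefix "7" already present; 8 new (0, 3, 3, 8, 7, 5, 0, 3)
  "8101867703" → prefix "8" already present; 9 new (1, 0, 1, 8, 6, 7, 7, 0, 3)
Total nodes = 6 + 4 + 5 + 4 + 5 + 10 + 11 + 6 + 10 + 8 + 5 + 11 + 11 + 8 + 9 = 113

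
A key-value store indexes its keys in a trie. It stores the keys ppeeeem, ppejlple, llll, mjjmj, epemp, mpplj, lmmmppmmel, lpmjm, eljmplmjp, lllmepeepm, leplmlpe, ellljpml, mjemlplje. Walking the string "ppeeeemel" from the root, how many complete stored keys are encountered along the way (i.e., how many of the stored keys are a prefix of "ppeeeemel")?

1

Traverse "ppeeeemel" character by character; count nodes along the way that are marked as word ends.
Prefixes of the query that are stored words: "ppeeeem"
Count: 1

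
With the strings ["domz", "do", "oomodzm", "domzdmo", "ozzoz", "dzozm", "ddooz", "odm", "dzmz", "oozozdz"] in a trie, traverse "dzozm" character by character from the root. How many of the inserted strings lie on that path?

1

Check each prefix of "dzozm" against the stored set — each match is an end-marker on the path.
Prefixes of the query that are stored words: "dzozm"
Count: 1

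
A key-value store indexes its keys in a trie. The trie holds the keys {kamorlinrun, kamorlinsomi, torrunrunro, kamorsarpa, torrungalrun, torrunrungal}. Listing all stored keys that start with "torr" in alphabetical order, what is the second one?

torrunrungal

Words with prefix "torr", in lexicographic order: "torrungalrun", "torrunrungal", "torrunrunro"
The 2nd is torrunrungal.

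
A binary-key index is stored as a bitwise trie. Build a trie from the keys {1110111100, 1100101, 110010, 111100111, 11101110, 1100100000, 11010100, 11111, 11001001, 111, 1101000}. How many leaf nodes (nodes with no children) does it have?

A leaf is a node with no children — equivalently, the end of a word that is not a proper prefix of any other stored word.
Those words: "1100100000", "11001001", "1100101", "1101000", "11010100", "11101110", "1110111100", "111100111", "11111"
Leaf count: 9

9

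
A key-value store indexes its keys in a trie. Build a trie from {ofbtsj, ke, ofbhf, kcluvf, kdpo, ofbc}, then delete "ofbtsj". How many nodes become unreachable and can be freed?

3

After clearing the end-marker at "ofbtsj", prune upward until reaching a node still needed by another word.
The suffix "tsj" (3 nodes) is used only by "ofbtsj"; the node for "ofb" still has the child "h", so pruning stops there.
Nodes removed: 3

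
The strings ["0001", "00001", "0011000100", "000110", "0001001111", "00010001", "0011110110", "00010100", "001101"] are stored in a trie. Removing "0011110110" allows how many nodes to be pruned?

After clearing the end-marker at "0011110110", prune upward until reaching a node still needed by another word.
The suffix "110110" (6 nodes) is used only by "0011110110"; the node for "0011" still has the child "0", so pruning stops there.
Nodes removed: 6

6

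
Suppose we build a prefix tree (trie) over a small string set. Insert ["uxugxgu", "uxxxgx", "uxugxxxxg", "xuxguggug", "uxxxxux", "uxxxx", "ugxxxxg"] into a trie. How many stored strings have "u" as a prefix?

Traverse to the node for "u", then collect every word in that subtree.
Words under "u": ugxxxxg, uxugxgu, uxugxxxxg, uxxxgx, uxxxx, uxxxxux
Count: 6

6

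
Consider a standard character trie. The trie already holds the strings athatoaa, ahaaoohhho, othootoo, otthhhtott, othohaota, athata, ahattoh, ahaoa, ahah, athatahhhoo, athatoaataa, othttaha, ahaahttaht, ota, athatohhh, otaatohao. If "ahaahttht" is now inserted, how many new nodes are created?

"ahaahtt" is already a path in the trie; the remaining "ht" must be added.
New nodes needed: |"ahaahttht"| − 7 = 9 − 7 = 2.

2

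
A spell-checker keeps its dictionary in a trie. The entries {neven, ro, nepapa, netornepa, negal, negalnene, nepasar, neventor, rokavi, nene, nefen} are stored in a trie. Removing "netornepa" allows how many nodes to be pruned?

7

Walk "netornepa" from the leaf back toward the root, removing each node that no remaining word uses.
The suffix "tornepa" (7 nodes) is used only by "netornepa"; the node for "ne" still has the child "v", so pruning stops there.
Nodes removed: 7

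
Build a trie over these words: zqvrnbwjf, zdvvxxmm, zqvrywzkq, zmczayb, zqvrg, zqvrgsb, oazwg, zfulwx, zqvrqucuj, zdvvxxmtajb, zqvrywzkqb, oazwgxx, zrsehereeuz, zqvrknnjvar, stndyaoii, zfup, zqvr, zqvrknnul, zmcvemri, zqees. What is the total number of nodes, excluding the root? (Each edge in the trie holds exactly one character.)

Insert word by word; a character creates a node only if that edge doesn't already exist:
  "zqvrnbwjf" → 9 new (z, q, v, r, n, b, w, j, f)
  "zdvvxxmm" → prefix "z" already present; 7 new (d, v, v, x, x, m, m)
  "zqvrywzkq" → prefix "zqvr" already present; 5 new (y, w, z, k, q)
  "zmczayb" → prefix "z" already present; 6 new (m, c, z, a, y, b)
  "zqvrg" → prefix "zqvr" already present; 1 new (g)
  "zqvrgsb" → prefix "zqvrg" already present; 2 new (s, b)
  "oazwg" → 5 new (o, a, z, w, g)
  "zfulwx" → prefix "z" already present; 5 new (f, u, l, w, x)
  "zqvrqucuj" → prefix "zqvr" already present; 5 new (q, u, c, u, j)
  "zdvvxxmtajb" → prefix "zdvvxxm" already present; 4 new (t, a, j, b)
  "zqvrywzkqb" → prefix "zqvrywzkq" already present; 1 new (b)
  "oazwgxx" → prefix "oazwg" already present; 2 new (x, x)
  "zrsehereeuz" → prefix "z" already present; 10 new (r, s, e, h, e, r, e, e, u, z)
  "zqvrknnjvar" → prefix "zqvr" already present; 7 new (k, n, n, j, v, a, r)
  "stndyaoii" → 9 new (s, t, n, d, y, a, o, i, i)
  "zfup" → prefix "zfu" already present; 1 new (p)
  "zqvr" → prefix "zqvr" already present; 0 new (none)
  "zqvrknnul" → prefix "zqvrknn" already present; 2 new (u, l)
  "zmcvemri" → prefix "zmc" already present; 5 new (v, e, m, r, i)
  "zqees" → prefix "zq" already present; 3 new (e, e, s)
Total nodes = 9 + 7 + 5 + 6 + 1 + 2 + 5 + 5 + 5 + 4 + 1 + 2 + 10 + 7 + 9 + 1 + 0 + 2 + 5 + 3 = 89

89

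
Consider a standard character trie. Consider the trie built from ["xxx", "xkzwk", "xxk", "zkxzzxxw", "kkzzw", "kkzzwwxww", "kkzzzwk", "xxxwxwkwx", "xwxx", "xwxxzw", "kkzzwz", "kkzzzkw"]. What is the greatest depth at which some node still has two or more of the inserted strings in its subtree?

The deepest shared node is where two words last agree before diverging.
"kkzzw" and "kkzzwwxww" agree on "kkzzw" (5 characters) before diverging; nothing deeper is shared.
Longest shared-prefix length: 5

5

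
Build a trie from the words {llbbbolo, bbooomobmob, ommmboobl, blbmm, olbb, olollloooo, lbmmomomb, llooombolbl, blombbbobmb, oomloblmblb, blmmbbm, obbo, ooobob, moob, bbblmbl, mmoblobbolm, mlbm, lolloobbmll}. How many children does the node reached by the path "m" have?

3

The children of the "m" node are the distinct next characters among strings starting with "m".
Distinct next characters after "m": l, m, o.
That node has 3 child edges.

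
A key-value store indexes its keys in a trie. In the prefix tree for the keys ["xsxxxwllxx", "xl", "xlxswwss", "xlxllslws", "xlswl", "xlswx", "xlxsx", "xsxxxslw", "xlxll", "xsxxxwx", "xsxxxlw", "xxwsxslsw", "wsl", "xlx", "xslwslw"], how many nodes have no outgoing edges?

Leaves are exactly the stored words that no other stored word extends.
Those words: "wsl", "xlswl", "xlswx", "xlxllslws", "xlxswwss", "xlxsx", "xslwslw", "xsxxxlw", "xsxxxslw", "xsxxxwllxx", "xsxxxwx", "xxwsxslsw"
Leaf count: 12

12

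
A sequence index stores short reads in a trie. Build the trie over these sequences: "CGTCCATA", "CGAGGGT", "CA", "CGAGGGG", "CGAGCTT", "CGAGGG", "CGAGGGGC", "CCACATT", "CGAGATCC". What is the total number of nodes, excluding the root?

Trie structure (* marks end of a word):
(root)
└─ C
   ├─ A *
   ├─ C
   │  └─ A
   │     └─ C
   │        └─ A
   │           └─ T
   │              └─ T *
   └─ G
      ├─ A
      │  └─ G
      │     ├─ A
      │     │  └─ T
      │     │     └─ C
      │     │        └─ C *
      │     ├─ C
      │     │  └─ T
      │     │     └─ T *
      │     └─ G
      │        └─ G *
      │           ├─ G *
      │           │  └─ C *
      │           └─ T *
      └─ T
         └─ C
            └─ C
               └─ A
                  └─ T
                     └─ A *
Counting every labelled node above: 29.

29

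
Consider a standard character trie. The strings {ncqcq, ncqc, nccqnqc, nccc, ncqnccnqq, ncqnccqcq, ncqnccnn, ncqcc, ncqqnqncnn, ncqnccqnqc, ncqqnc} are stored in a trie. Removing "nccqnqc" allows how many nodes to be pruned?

4

A node on "nccqnqc"'s path can go only if nothing else ends at it or branches off below it.
The suffix "qnqc" (4 nodes) is used only by "nccqnqc"; the node for "ncc" still has the child "c", so pruning stops there.
Nodes removed: 4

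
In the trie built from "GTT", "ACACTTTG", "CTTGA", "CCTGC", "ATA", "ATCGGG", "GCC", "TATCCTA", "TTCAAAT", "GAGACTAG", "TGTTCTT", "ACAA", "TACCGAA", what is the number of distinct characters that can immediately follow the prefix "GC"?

Follow the path "GC" to its node, then look at its outgoing edges.
Distinct next characters after "GC": C.
That node has 1 child edge.

1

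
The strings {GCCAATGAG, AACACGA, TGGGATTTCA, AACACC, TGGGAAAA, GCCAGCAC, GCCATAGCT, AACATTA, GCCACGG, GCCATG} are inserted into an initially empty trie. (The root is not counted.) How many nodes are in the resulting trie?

Insert word by word; a character creates a node only if that edge doesn't already exist:
  "GCCAATGAG" → 9 new (G, C, C, A, A, T, G, A, G)
  "AACACGA" → 7 new (A, A, C, A, C, G, A)
  "TGGGATTTCA" → 10 new (T, G, G, G, A, T, T, T, C, A)
  "AACACC" → prefix "AACAC" already present; 1 new (C)
  "TGGGAAAA" → prefix "TGGGA" already present; 3 new (A, A, A)
  "GCCAGCAC" → prefix "GCCA" already present; 4 new (G, C, A, C)
  "GCCATAGCT" → prefix "GCCA" already present; 5 new (T, A, G, C, T)
  "AACATTA" → prefix "AACA" already present; 3 new (T, T, A)
  "GCCACGG" → prefix "GCCA" already present; 3 new (C, G, G)
  "GCCATG" → prefix "GCCAT" already present; 1 new (G)
Total nodes = 9 + 7 + 10 + 1 + 3 + 4 + 5 + 3 + 3 + 1 = 46

46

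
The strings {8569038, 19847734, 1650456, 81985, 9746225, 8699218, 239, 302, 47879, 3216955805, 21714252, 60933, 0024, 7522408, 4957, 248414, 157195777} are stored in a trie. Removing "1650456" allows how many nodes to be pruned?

After clearing the end-marker at "1650456", prune upward until reaching a node still needed by another word.
The suffix "650456" (6 nodes) is used only by "1650456"; the node for "1" still has the child "9", so pruning stops there.
Nodes removed: 6

6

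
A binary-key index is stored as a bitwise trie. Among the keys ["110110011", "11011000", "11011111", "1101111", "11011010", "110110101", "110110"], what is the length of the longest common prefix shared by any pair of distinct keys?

8

Look for the deepest trie node that still has at least two words in its subtree.
"11011010" and "110110101" agree on "11011010" (8 characters) before diverging; nothing deeper is shared.
Longest shared-prefix length: 8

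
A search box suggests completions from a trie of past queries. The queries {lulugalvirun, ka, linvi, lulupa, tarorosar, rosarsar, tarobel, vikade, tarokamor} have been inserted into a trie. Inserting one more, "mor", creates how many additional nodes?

3

No existing word starts with "m", so every character of "mor" needs a new node.
3 − 0 = 3 new nodes.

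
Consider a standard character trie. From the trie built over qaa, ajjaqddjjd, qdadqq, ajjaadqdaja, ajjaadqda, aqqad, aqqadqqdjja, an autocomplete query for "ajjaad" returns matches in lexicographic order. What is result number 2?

Filter for "ajjaad…" and sort: "ajjaadqda", "ajjaadqdaja"
The 2nd is ajjaadqdaja.

ajjaadqdaja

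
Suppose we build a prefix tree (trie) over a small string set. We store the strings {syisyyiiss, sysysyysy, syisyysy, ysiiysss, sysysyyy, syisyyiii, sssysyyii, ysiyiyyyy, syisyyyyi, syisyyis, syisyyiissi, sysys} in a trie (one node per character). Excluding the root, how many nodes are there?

Count nodes per top-level branch (shared prefixes stored once):
  's'-branch (sssysyyii, syisyyiii, syisyyiiss, syisyyiissi, syisyyis, syisyysy, syisyyyyi, sysys, sysysyysy, sysysyyy): 34 nodes
  'y'-branch (ysiiysss, ysiyiyyyy): 14 nodes
Sum: 48

48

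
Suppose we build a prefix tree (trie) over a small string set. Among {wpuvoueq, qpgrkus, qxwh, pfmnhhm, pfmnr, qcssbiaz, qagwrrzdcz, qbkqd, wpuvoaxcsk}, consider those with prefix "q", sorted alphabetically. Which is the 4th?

qpgrkus

Words with prefix "q", in lexicographic order: "qagwrrzdcz", "qbkqd", "qcssbiaz", "qpgrkus", "qxwh"
Position 4: qpgrkus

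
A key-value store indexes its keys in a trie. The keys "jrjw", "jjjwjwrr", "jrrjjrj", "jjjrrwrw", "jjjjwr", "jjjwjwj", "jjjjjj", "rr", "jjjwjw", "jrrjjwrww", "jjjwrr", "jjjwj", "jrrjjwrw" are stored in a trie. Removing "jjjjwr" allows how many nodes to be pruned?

2

Walk "jjjjwr" from the leaf back toward the root, removing each node that no remaining word uses.
The suffix "wr" (2 nodes) is used only by "jjjjwr"; the node for "jjjj" still has the child "j", so pruning stops there.
Nodes removed: 2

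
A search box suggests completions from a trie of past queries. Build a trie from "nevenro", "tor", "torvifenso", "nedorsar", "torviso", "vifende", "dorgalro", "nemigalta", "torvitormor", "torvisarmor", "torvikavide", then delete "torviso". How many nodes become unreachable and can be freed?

A node on "torviso"'s path can go only if nothing else ends at it or branches off below it.
The suffix "o" (1 node) is used only by "torviso"; the node for "torvis" still has the child "a", so pruning stops there.
Nodes removed: 1

1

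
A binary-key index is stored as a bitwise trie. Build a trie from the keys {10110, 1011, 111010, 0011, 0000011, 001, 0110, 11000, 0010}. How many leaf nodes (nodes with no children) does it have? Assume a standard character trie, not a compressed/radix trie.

7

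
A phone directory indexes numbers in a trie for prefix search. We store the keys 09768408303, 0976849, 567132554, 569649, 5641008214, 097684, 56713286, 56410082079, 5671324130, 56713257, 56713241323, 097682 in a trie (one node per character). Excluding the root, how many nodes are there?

46

Count nodes per top-level branch (shared prefixes stored once):
  '0'-branch (097682, 097684, 09768408303, 0976849): 13 nodes
  '5'-branch (56410082079, 5641008214, 5671324130, 56713241323, 567132554, 56713257, 56713286, 569649): 33 nodes
Sum: 46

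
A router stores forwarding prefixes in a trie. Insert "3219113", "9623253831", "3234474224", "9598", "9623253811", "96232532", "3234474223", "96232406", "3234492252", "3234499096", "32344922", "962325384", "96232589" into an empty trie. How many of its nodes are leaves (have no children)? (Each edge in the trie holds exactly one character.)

12

Leaves are exactly the stored words that no other stored word extends.
Those words: "3219113", "3234474223", "3234474224", "3234492252", "3234499096", "9598", "96232406", "96232532", "9623253811", "9623253831", "962325384", "96232589"
Leaf count: 12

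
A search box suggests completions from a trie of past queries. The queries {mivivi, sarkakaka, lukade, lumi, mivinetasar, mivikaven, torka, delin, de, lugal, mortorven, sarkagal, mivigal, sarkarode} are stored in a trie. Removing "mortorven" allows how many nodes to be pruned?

8

Walk "mortorven" from the leaf back toward the root, removing each node that no remaining word uses.
The suffix "ortorven" (8 nodes) is used only by "mortorven"; the node for "m" still has the child "i", so pruning stops there.
Nodes removed: 8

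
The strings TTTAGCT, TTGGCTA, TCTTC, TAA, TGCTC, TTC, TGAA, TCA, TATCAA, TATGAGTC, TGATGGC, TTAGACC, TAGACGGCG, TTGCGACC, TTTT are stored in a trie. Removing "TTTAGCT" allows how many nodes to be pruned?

After clearing the end-marker at "TTTAGCT", prune upward until reaching a node still needed by another word.
The suffix "AGCT" (4 nodes) is used only by "TTTAGCT"; the node for "TTT" still has the child "T", so pruning stops there.
Nodes removed: 4

4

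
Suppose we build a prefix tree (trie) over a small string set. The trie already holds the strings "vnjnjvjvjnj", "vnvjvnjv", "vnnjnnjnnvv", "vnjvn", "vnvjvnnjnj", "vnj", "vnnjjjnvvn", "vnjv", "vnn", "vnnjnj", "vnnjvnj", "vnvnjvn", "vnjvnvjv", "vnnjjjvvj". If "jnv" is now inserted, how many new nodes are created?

"jnv" shares no prefix with any stored word, so all 3 characters open new nodes.
3 − 0 = 3 new nodes.

3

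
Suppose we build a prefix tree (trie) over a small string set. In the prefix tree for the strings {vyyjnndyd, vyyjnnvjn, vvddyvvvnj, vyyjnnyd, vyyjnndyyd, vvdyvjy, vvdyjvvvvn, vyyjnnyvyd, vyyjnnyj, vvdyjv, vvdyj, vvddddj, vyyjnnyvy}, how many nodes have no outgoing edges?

A leaf is a node with no children — equivalently, the end of a word that is not a proper prefix of any other stored word.
Those words: "vvddddj", "vvddyvvvnj", "vvdyjvvvvn", "vvdyvjy", "vyyjnndyd", "vyyjnndyyd", "vyyjnnvjn", "vyyjnnyd", "vyyjnnyj", "vyyjnnyvyd"
Leaf count: 10

10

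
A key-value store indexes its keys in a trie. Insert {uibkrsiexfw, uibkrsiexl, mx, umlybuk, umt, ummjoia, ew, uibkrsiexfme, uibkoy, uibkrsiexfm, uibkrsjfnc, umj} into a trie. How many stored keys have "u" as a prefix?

Traverse to the node for "u", then collect every word in that subtree.
Words under "u": uibkoy, uibkrsiexfm, uibkrsiexfme, uibkrsiexfw, uibkrsiexl, uibkrsjfnc, umj, umlybuk, ummjoia, umt
Count: 10

10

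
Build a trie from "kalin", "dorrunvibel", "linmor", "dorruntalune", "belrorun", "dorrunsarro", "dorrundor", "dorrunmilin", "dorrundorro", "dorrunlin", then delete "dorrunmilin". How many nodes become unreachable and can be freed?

Walk "dorrunmilin" from the leaf back toward the root, removing each node that no remaining word uses.
The suffix "milin" (5 nodes) is used only by "dorrunmilin"; the node for "dorrun" still has the child "v", so pruning stops there.
Nodes removed: 5

5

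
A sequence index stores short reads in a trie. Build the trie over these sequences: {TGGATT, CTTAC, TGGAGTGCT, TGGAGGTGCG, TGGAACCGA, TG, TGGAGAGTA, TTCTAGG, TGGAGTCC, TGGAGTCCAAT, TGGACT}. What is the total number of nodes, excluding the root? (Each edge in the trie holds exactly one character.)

43

Insert word by word; a character creates a node only if that edge doesn't already exist:
  "TGGATT" → 6 new (T, G, G, A, T, T)
  "CTTAC" → 5 new (C, T, T, A, C)
  "TGGAGTGCT" → prefix "TGGA" already present; 5 new (G, T, G, C, T)
  "TGGAGGTGCG" → prefix "TGGAG" already present; 5 new (G, T, G, C, G)
  "TGGAACCGA" → prefix "TGGA" already present; 5 new (A, C, C, G, A)
  "TG" → prefix "TG" already present; 0 new (none)
  "TGGAGAGTA" → prefix "TGGAG" already present; 4 new (A, G, T, A)
  "TTCTAGG" → prefix "T" already present; 6 new (T, C, T, A, G, G)
  "TGGAGTCC" → prefix "TGGAGT" already present; 2 new (C, C)
  "TGGAGTCCAAT" → prefix "TGGAGTCC" already present; 3 new (A, A, T)
  "TGGACT" → prefix "TGGA" already present; 2 new (C, T)
Total nodes = 6 + 5 + 5 + 5 + 5 + 0 + 4 + 6 + 2 + 3 + 2 = 43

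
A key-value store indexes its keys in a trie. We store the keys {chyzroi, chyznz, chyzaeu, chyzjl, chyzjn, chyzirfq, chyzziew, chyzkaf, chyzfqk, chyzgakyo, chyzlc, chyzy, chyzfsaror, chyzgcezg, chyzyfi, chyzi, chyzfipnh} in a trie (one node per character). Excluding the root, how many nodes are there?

For each word, the new-node count is its length minus the longest prefix already in the trie:
  "chyzroi" → 7 new (c, h, y, z, r, o, i)
  "chyznz" → prefix "chyz" already present; 2 new (n, z)
  "chyzaeu" → prefix "chyz" already present; 3 new (a, e, u)
  "chyzjl" → prefix "chyz" already present; 2 new (j, l)
  "chyzjn" → prefix "chyzj" already present; 1 new (n)
  "chyzirfq" → prefix "chyz" already present; 4 new (i, r, f, q)
  "chyzziew" → prefix "chyz" already present; 4 new (z, i, e, w)
  "chyzkaf" → prefix "chyz" already present; 3 new (k, a, f)
  "chyzfqk" → prefix "chyz" already present; 3 new (f, q, k)
  "chyzgakyo" → prefix "chyz" already present; 5 new (g, a, k, y, o)
  "chyzlc" → prefix "chyz" already present; 2 new (l, c)
  "chyzy" → prefix "chyz" already present; 1 new (y)
  "chyzfsaror" → prefix "chyzf" already present; 5 new (s, a, r, o, r)
  "chyzgcezg" → prefix "chyzg" already present; 4 new (c, e, z, g)
  "chyzyfi" → prefix "chyzy" already present; 2 new (f, i)
  "chyzi" → prefix "chyzi" already present; 0 new (none)
  "chyzfipnh" → prefix "chyzf" already present; 4 new (i, p, n, h)
Total nodes = 7 + 2 + 3 + 2 + 1 + 4 + 4 + 3 + 3 + 5 + 2 + 1 + 5 + 4 + 2 + 0 + 4 = 52

52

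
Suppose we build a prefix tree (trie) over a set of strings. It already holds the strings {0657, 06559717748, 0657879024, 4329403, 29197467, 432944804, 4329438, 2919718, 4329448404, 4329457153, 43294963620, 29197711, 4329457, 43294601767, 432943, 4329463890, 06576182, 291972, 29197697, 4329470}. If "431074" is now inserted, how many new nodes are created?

The longest prefix of "431074" already in the trie is "43" (length 2).
Each of the 4 remaining characters creates one node.

4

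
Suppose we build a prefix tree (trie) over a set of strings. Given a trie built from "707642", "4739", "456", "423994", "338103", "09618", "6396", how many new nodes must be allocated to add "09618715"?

3

Walking "09618715" from the root, the first 5 characters ("09618") follow existing edges; "7" is the first miss.
So 8 − 5 = 3 new nodes.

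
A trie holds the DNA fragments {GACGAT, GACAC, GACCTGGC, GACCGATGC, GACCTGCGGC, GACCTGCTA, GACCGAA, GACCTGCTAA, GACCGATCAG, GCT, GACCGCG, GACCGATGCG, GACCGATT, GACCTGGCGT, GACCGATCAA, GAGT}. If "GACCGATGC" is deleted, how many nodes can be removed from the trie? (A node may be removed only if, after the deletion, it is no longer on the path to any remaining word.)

0

After clearing the end-marker at "GACCGATGC", prune upward until reaching a node still needed by another word.
Every node on "GACCGATGC" is still needed (e.g. by "GACCGATGCG"), so nothing is freed.
Nodes removed: 0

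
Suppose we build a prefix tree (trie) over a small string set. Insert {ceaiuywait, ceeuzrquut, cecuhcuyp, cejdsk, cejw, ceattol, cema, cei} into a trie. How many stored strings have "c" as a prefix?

8

Filter for entries beginning with "c":
Words under "c": ceaiuywait, ceattol, cecuhcuyp, ceeuzrquut, cei, cejdsk, cejw, cema
Count: 8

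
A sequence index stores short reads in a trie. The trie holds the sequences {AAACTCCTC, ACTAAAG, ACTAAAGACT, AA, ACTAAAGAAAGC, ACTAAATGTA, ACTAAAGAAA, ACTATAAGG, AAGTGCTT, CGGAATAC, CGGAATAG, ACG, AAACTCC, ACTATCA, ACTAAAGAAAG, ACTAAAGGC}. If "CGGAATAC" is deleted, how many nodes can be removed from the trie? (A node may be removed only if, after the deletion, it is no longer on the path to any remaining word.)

1

A node on "CGGAATAC"'s path can go only if nothing else ends at it or branches off below it.
The suffix "C" (1 node) is used only by "CGGAATAC"; the node for "CGGAATA" still has the child "G", so pruning stops there.
Nodes removed: 1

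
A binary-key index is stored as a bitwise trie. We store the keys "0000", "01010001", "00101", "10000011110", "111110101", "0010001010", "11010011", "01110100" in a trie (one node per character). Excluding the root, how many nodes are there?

51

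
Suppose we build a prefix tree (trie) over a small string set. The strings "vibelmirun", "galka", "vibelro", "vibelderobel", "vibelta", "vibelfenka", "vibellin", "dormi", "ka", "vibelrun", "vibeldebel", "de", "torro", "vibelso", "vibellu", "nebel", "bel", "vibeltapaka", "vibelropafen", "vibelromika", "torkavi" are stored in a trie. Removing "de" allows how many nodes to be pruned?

1

Walk "de" from the leaf back toward the root, removing each node that no remaining word uses.
The suffix "e" (1 node) is used only by "de"; the node for "d" still has the child "o", so pruning stops there.
Nodes removed: 1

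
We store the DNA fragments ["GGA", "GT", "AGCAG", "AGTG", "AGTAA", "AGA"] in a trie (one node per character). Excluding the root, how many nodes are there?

14

Insert word by word; a character creates a node only if that edge doesn't already exist:
  "GGA" → 3 new (G, G, A)
  "GT" → prefix "G" already present; 1 new (T)
  "AGCAG" → 5 new (A, G, C, A, G)
  "AGTG" → prefix "AG" already present; 2 new (T, G)
  "AGTAA" → prefix "AGT" already present; 2 new (A, A)
  "AGA" → prefix "AG" already present; 1 new (A)
Total nodes = 3 + 1 + 5 + 2 + 2 + 1 = 14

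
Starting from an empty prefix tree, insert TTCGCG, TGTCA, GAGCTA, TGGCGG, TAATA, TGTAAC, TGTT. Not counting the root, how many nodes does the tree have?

Count nodes per top-level branch (shared prefixes stored once):
  'G'-branch (GAGCTA): 6 nodes
  'T'-branch (TAATA, TGGCGG, TGTAAC, TGTCA, TGTT, TTCGCG): 22 nodes
Sum: 28

28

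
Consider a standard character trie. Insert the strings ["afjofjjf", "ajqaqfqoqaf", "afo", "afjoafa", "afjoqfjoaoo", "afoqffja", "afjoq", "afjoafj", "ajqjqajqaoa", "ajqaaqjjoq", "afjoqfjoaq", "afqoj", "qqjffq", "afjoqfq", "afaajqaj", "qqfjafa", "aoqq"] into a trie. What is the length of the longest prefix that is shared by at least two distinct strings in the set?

Look for the deepest trie node that still has at least two words in its subtree.
e.g. "afjoqfjoaoo" and "afjoqfjoaq" share the prefix "afjoqfjoa" of length 9; no pair shares a longer one.
Longest shared-prefix length: 9

9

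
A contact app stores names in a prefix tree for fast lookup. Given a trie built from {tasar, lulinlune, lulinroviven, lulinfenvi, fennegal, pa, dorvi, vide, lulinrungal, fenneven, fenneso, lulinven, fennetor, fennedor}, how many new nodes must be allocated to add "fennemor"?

3

The longest prefix of "fennemor" already in the trie is "fenne" (length 5).
So 8 − 5 = 3 new nodes.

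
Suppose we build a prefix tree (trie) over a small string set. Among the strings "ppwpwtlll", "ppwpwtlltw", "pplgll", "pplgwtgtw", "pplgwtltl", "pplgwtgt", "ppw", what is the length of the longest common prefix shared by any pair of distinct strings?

The deepest shared node is where two words last agree before diverging.
e.g. "pplgwtgt" and "pplgwtgtw" share the prefix "pplgwtgt" of length 8; no pair shares a longer one.
Longest shared-prefix length: 8

8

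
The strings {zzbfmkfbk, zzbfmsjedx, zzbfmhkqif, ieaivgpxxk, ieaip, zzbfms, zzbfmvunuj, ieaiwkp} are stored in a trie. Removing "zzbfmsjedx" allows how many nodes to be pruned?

Walk "zzbfmsjedx" from the leaf back toward the root, removing each node that no remaining word uses.
The suffix "jedx" (4 nodes) is used only by "zzbfmsjedx"; "zzbfms" is itself a stored word, so pruning stops there.
Nodes removed: 4

4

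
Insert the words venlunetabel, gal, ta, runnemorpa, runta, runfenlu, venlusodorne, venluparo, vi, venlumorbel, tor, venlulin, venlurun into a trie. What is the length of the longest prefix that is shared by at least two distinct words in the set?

5

The deepest shared node is where two words last agree before diverging.
e.g. "venlulin" and "venlumorbel" share the prefix "venlu" of length 5; no pair shares a longer one.
Longest shared-prefix length: 5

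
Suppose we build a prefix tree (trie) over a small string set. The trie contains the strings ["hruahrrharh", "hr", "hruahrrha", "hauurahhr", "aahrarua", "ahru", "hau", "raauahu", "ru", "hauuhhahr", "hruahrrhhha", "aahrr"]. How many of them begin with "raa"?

Walk to "raa"; the words in its subtree are exactly those with that prefix.
Matches: "raauahu"
Count: 1

1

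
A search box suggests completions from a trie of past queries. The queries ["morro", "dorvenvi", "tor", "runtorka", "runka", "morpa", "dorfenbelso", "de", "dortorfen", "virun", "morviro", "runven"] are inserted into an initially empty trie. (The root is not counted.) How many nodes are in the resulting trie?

55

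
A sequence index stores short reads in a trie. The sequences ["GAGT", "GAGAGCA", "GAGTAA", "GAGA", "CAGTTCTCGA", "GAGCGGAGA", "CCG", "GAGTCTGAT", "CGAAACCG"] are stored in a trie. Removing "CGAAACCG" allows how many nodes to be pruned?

7

After clearing the end-marker at "CGAAACCG", prune upward until reaching a node still needed by another word.
The suffix "GAAACCG" (7 nodes) is used only by "CGAAACCG"; the node for "C" still has the child "A", so pruning stops there.
Nodes removed: 7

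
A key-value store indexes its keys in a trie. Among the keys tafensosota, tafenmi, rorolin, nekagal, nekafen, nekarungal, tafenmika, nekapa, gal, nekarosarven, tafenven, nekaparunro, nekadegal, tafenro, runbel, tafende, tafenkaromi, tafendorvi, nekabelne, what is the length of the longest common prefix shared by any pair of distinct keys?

7

The deepest shared node is where two words last agree before diverging.
"tafenmi" and "tafenmika" agree on "tafenmi" (7 characters) before diverging; nothing deeper is shared.
Longest shared-prefix length: 7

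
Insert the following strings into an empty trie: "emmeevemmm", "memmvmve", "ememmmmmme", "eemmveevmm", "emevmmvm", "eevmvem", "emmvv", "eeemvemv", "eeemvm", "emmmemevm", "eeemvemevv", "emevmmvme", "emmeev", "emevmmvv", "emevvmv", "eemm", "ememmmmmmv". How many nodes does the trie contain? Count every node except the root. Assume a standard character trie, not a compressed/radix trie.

69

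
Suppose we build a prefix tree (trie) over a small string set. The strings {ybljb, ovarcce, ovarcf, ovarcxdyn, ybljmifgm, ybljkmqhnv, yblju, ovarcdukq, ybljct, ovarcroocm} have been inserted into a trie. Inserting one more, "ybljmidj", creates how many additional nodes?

2

"ybljmi" is already a path in the trie; the remaining "dj" must be added.
New nodes needed: |"ybljmidj"| − 6 = 8 − 6 = 2.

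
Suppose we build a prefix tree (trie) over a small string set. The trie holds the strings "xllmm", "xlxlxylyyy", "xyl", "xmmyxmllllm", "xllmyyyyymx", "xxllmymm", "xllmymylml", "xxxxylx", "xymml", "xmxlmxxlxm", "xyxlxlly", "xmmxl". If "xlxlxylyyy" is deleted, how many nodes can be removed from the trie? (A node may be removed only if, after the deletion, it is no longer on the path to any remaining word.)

A node on "xlxlxylyyy"'s path can go only if nothing else ends at it or branches off below it.
The suffix "xlxylyyy" (8 nodes) is used only by "xlxlxylyyy"; the node for "xl" still has the child "l", so pruning stops there.
Nodes removed: 8

8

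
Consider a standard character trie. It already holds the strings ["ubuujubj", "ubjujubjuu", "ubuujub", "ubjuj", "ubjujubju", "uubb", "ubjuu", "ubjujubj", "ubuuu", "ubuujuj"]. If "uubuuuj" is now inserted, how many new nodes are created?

4

The longest prefix of "uubuuuj" already in the trie is "uub" (length 3).
Each of the 4 remaining characters creates one node.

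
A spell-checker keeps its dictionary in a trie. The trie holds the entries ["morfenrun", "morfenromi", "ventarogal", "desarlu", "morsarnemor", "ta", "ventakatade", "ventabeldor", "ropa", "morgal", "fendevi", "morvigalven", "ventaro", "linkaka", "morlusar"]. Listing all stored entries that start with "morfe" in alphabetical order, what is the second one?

Filter for "morfe…" and sort: "morfenromi", "morfenrun"
The 2nd is morfenrun.

morfenrun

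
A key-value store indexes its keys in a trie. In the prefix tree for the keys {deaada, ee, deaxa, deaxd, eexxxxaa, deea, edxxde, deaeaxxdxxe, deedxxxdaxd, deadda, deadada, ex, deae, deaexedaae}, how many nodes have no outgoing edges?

Leaves are exactly the stored words that no other stored word extends.
Those words: "deaada", "deadada", "deadda", "deaeaxxdxxe", "deaexedaae", "deaxa", "deaxd", "deea", "deedxxxdaxd", "edxxde", "eexxxxaa", "ex"
Leaf count: 12

12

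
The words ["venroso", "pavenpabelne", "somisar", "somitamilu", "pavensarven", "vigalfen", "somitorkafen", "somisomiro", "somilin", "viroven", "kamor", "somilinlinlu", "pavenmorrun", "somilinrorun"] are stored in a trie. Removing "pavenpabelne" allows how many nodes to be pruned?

After clearing the end-marker at "pavenpabelne", prune upward until reaching a node still needed by another word.
The suffix "pabelne" (7 nodes) is used only by "pavenpabelne"; the node for "paven" still has the child "s", so pruning stops there.
Nodes removed: 7

7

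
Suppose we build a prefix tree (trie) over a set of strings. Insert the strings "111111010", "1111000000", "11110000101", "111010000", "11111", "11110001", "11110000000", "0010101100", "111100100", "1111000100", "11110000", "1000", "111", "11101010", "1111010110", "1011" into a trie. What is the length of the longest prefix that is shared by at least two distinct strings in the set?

10

Look for the deepest trie node that still has at least two words in its subtree.
"1111000000" and "11110000000" agree on "1111000000" (10 characters) before diverging; nothing deeper is shared.
Longest shared-prefix length: 10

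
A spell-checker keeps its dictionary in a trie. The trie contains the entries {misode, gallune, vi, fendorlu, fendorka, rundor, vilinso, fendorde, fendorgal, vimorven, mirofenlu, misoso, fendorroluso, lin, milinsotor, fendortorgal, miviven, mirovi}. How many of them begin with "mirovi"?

1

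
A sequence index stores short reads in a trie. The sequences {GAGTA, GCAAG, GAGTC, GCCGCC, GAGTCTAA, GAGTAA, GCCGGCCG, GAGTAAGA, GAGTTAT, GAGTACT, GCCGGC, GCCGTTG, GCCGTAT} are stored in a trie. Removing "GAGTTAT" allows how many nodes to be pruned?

After clearing the end-marker at "GAGTTAT", prune upward until reaching a node still needed by another word.
The suffix "TAT" (3 nodes) is used only by "GAGTTAT"; the node for "GAGT" still has the child "A", so pruning stops there.
Nodes removed: 3

3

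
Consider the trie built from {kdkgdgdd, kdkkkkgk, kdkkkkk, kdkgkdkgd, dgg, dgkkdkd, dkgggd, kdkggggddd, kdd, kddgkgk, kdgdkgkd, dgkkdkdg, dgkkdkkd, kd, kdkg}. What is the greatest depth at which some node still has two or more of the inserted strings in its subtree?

The deepest shared node is where two words last agree before diverging.
"dgkkdkd" and "dgkkdkdg" agree on "dgkkdkd" (7 characters) before diverging; nothing deeper is shared.
Longest shared-prefix length: 7

7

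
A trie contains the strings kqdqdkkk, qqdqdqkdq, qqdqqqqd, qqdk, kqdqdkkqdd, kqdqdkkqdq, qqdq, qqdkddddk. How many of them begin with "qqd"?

5

Traverse to the node for "qqd", then collect every word in that subtree.
Matches: "qqdk", "qqdkddddk", "qqdq", "qqdqdqkdq", "qqdqqqqd"
Count: 5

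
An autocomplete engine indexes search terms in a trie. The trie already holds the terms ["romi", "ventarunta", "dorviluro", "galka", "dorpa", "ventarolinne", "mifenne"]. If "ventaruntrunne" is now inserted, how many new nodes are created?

Walking "ventaruntrunne" from the root, the first 9 characters ("ventarunt") follow existing edges; "r" is the first miss.
So 14 − 9 = 5 new nodes.

5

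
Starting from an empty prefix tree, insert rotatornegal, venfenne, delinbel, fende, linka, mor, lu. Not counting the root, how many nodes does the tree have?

Trace insertions, counting only characters that open a new branch:
  "rotatornegal" → 12 new (r, o, t, a, t, o, r, n, e, g, a, l)
  "venfenne" → 8 new (v, e, n, f, e, n, n, e)
  "delinbel" → 8 new (d, e, l, i, n, b, e, l)
  "fende" → 5 new (f, e, n, d, e)
  "linka" → 5 new (l, i, n, k, a)
  "mor" → 3 new (m, o, r)
  "lu" → prefix "l" already present; 1 new (u)
Total nodes = 12 + 8 + 8 + 5 + 5 + 3 + 1 = 42

42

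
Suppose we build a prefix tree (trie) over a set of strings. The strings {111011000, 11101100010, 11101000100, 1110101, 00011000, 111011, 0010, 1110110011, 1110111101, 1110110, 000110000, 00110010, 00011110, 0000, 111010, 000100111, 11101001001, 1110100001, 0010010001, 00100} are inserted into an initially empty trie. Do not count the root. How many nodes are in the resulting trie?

61

Insert word by word; a character creates a node only if that edge doesn't already exist:
  "111011000" → 9 new (1, 1, 1, 0, 1, 1, 0, 0, 0)
  "11101100010" → prefix "111011000" already present; 2 new (1, 0)
  "11101000100" → prefix "11101" already present; 6 new (0, 0, 0, 1, 0, 0)
  "1110101" → prefix "111010" already present; 1 new (1)
  "00011000" → 8 new (0, 0, 0, 1, 1, 0, 0, 0)
  "111011" → prefix "111011" already present; 0 new (none)
  "0010" → prefix "00" already present; 2 new (1, 0)
  "1110110011" → prefix "11101100" already present; 2 new (1, 1)
  "1110111101" → prefix "111011" already present; 4 new (1, 1, 0, 1)
  "1110110" → prefix "1110110" already present; 0 new (none)
  "000110000" → prefix "00011000" already present; 1 new (0)
  "00110010" → prefix "001" already present; 5 new (1, 0, 0, 1, 0)
  "00011110" → prefix "00011" already present; 3 new (1, 1, 0)
  "0000" → prefix "000" already present; 1 new (0)
  "111010" → prefix "111010" already present; 0 new (none)
  "000100111" → prefix "0001" already present; 5 new (0, 0, 1, 1, 1)
  "11101001001" → prefix "1110100" already present; 4 new (1, 0, 0, 1)
  "1110100001" → prefix "11101000" already present; 2 new (0, 1)
  "0010010001" → prefix "0010" already present; 6 new (0, 1, 0, 0, 0, 1)
  "00100" → prefix "00100" already present; 0 new (none)
Total nodes = 9 + 2 + 6 + 1 + 8 + 0 + 2 + 2 + 4 + 0 + 1 + 5 + 3 + 1 + 0 + 5 + 4 + 2 + 6 + 0 = 61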